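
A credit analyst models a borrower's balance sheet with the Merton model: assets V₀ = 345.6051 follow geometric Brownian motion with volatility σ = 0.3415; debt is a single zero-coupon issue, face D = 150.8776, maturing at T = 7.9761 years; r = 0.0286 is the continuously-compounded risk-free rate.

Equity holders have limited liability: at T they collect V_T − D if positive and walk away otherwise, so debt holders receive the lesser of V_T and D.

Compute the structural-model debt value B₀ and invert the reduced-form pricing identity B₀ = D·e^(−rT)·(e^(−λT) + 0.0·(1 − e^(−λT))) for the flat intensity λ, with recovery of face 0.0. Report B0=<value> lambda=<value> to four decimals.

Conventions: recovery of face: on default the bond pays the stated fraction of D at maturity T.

Work the structural quantities from V₀ = 345.6051 against face 150.8776:
d₁ = [ln(V₀/D) + (r + σ²/2)T] / (σ√T)
   = [ln(345.6051/150.8776) + (0.0286 + 0.5·0.3415²)·7.9761] / (0.3415·√7.9761)
   = [0.828828 + 0.693212] / 0.964464 = 1.578120
d₂ = d₁ − σ√T = 1.578120 − 0.964464 = 0.613656
N(d₁) = 0.942731,  N(d₂) = 0.730279,  e^(−rT) = 0.796032
E₀ = V₀·N(d₁) − D·e^(−rT)·N(d₂)
   = 345.6051·0.942731 − 150.8776·0.796032·0.730279 = 238.103733
B₀ = V₀ − E₀ = 345.6051 − 238.103733 = 107.501367
e^(−λT) = (B₀·e^(rT)/D − 0)/(1 − 0) = (107.5014·1.256232/150.8776 − 0)/1 = 0.89507427
λ = −ln(0.89507427)/7.9761 = 0.013898

B0=107.5014 lambda=0.0139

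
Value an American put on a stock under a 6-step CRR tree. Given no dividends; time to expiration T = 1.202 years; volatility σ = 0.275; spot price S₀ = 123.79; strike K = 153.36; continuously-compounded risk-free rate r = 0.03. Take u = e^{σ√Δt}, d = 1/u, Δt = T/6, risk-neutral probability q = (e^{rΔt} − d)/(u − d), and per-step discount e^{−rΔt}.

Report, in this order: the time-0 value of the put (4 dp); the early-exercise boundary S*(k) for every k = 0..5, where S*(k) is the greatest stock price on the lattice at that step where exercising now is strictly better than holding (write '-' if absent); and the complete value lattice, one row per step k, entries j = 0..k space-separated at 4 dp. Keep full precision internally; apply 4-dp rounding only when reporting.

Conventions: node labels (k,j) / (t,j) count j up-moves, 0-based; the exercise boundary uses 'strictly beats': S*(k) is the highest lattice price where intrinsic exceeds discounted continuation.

price = 32.4980
boundary = - 109.4536 96.7775 109.4536 123.7900 109.4536
tree:
32.4980
43.9064 21.1948
56.5825 31.2036 11.1891
67.7906 43.9064 18.5572 3.7693
77.7006 56.5825 29.5700 7.4896 0.0000
86.4629 67.7906 43.9064 14.8818 0.0000 0.0000
94.2104 77.7006 56.5825 29.5700 0.0000 0.0000 0.0000

params: Δt=0.20033 u=1.13098 d=0.88419 q=0.49369 e^(-rΔt)=0.99401
t_6 payoffs: 94.2104 77.7006 56.5825 29.5700 0.0000 0.0000 0.0000
t_5: node(5,0) S=66.8971 payoff=86.4629 vs cont=85.5440 → 86.4629 [stop]  node(5,1) S=85.5694 payoff=67.7906 vs cont=66.8716 → 67.7906 [stop]  node(5,2) S=109.4536 payoff=43.9064 vs cont=42.9875 → 43.9064 [stop]  node(5,3) S=140.0042 payoff=13.3558 vs cont=14.8818 → 14.8818 [wait]  node(5,4) S=179.0822 payoff=0.0000 vs cont=0.0000 → 0.0000 [wait]  node(5,5) S=229.0677 payoff=0.0000 vs cont=0.0000 → 0.0000 [wait]  ⇒ S*(5)=109.4536
t_4: node(4,0) S=75.6594 payoff=77.7006 vs cont=76.7817 → 77.7006 [stop]  node(4,1) S=96.7775 payoff=56.5825 vs cont=55.6636 → 56.5825 [stop]  node(4,2) S=123.7900 payoff=29.5700 vs cont=29.4000 → 29.5700 [stop]  node(4,3) S=158.3423 payoff=0.0000 vs cont=7.4896 → 7.4896 [wait]  node(4,4) S=202.5388 payoff=0.0000 vs cont=0.0000 → 0.0000 [wait]  ⇒ S*(4)=123.7900
t_3: node(3,0) S=85.5694 payoff=67.7906 vs cont=66.8716 → 67.7906 [stop]  node(3,1) S=109.4536 payoff=43.9064 vs cont=42.9875 → 43.9064 [stop]  node(3,2) S=140.0042 payoff=13.3558 vs cont=18.5572 → 18.5572 [wait]  node(3,3) S=179.0822 payoff=0.0000 vs cont=3.7693 → 3.7693 [wait]  ⇒ S*(3)=109.4536
t_2: node(2,0) S=96.7775 payoff=56.5825 vs cont=55.6636 → 56.5825 [stop]  node(2,1) S=123.7900 payoff=29.5700 vs cont=31.2036 → 31.2036 [wait]  node(2,2) S=158.3423 payoff=0.0000 vs cont=11.1891 → 11.1891 [wait]  ⇒ S*(2)=96.7775
t_1: node(1,0) S=109.4536 payoff=43.9064 vs cont=43.7892 → 43.9064 [stop]  node(1,1) S=140.0042 payoff=13.3558 vs cont=21.1948 → 21.1948 [wait]  ⇒ S*(1)=109.4536
t_0: node(0,0) S=123.7900 payoff=29.5700 vs cont=32.4980 → 32.4980 [wait]  ⇒ S*(0)=-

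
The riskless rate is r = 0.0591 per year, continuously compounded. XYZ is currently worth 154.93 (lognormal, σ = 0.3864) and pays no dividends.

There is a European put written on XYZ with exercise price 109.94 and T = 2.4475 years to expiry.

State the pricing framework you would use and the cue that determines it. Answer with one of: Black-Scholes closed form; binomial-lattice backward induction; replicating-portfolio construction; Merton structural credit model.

Key observation: the instrument is a plain European put (strike 109.94) on a lognormal asset; the exact continuous-time formula applies directly.

framework: Black-Scholes closed form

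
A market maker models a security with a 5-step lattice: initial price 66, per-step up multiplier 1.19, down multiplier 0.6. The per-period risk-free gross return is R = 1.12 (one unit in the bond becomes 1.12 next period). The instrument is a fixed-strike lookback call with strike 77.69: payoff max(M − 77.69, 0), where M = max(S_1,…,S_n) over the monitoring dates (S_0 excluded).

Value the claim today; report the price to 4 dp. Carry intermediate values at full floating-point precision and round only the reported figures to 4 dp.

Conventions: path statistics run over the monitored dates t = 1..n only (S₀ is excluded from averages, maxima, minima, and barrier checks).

price = 28.8301

Under the martingale measure an up-move has probability p* = 0.8814; value the claim as the probability-weighted average of per-path payoffs, discounted 5 periods at R = 1.12.
Enumerate all 2^5 = 32 price paths (U = up ×1.19, D = down ×0.6); each path with k up-moves has probability p*^k·(1−p*)^(5−k).
DDDDD: M=39.6000, payoff=0.0000, prob=0.000024
UDDDD: M=78.5400, payoff=0.8500, prob=0.000175
DUDDD: M=47.1240, payoff=0.0000, prob=0.000175
UUDDD: M=93.4626, payoff=15.7726, prob=0.001297
DDUDD: M=39.6000, payoff=0.0000, prob=0.000175
UDUDD: M=78.5400, payoff=0.8500, prob=0.001297
DUUDD: M=56.0776, payoff=0.0000, prob=0.001297
UUUDD: M=111.2205, payoff=33.5305, prob=0.009637
DDDUD: M=39.6000, payoff=0.0000, prob=0.000175
UDDUD: M=78.5400, payoff=0.8500, prob=0.001297
DUDUD: M=47.1240, payoff=0.0000, prob=0.001297
UUDUD: M=93.4626, payoff=15.7726, prob=0.009637
DDUUD: M=39.6000, payoff=0.0000, prob=0.001297
UDUUD: M=78.5400, payoff=0.8500, prob=0.009637
DUUUD: M=66.7323, payoff=0.0000, prob=0.009637
UUUUD: M=132.3524, payoff=54.6624, prob=0.071590
DDDDU: M=39.6000, payoff=0.0000, prob=0.000175
UDDDU: M=78.5400, payoff=0.8500, prob=0.001297
DUDDU: M=47.1240, payoff=0.0000, prob=0.001297
UUDDU: M=93.4626, payoff=15.7726, prob=0.009637
DDUDU: M=39.6000, payoff=0.0000, prob=0.001297
UDUDU: M=78.5400, payoff=0.8500, prob=0.009637
DUUDU: M=56.0776, payoff=0.0000, prob=0.009637
UUUDU: M=111.2205, payoff=33.5305, prob=0.071590
DDDUU: M=39.6000, payoff=0.0000, prob=0.001297
UDDUU: M=78.5400, payoff=0.8500, prob=0.009637
DUDUU: M=47.1240, payoff=0.0000, prob=0.009637
UUDUU: M=93.4626, payoff=15.7726, prob=0.071590
DDUUU: M=40.0394, payoff=0.0000, prob=0.009637
UDUUU: M=79.4114, payoff=1.7214, prob=0.071590
DUUUU: M=79.4114, payoff=1.7214, prob=0.071590
UUUUU: M=157.4993, payoff=79.8093, prob=0.531810
Price = Σ prob·payoff / R^5 = 50.808401 / 1.762342 = 28.8301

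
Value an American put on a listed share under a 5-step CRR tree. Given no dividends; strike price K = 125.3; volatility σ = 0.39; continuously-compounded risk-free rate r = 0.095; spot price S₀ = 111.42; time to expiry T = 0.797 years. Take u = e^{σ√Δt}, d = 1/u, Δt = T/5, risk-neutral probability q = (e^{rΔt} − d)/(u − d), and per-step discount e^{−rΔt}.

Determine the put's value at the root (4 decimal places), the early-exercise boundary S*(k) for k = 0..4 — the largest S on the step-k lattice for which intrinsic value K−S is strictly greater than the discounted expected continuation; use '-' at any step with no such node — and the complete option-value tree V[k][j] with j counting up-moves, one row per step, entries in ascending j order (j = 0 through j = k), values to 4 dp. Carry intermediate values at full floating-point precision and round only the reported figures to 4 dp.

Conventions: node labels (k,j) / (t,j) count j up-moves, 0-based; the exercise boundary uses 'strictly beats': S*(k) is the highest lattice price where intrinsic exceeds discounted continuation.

params: Δt=0.15940 u=1.16848 d=0.85581 q=0.50995 e^(-rΔt)=0.98497
t_5 payoffs: 74.1496 55.4615 29.9457 0.0000 0.0000 0.0000
t_4: node(4,0) S=59.7685 payoff=65.5315 vs cont=63.6484 → 65.5315 [stop]  node(4,1) S=81.6052 payoff=43.6948 vs cont=41.8117 → 43.6948 [stop]  node(4,2) S=111.4200 payoff=13.8800 vs cont=14.4543 → 14.4543 [wait]  node(4,3) S=152.1279 payoff=0.0000 vs cont=0.0000 → 0.0000 [wait]  node(4,4) S=207.7085 payoff=0.0000 vs cont=0.0000 → 0.0000 [wait]  ⇒ S*(4)=81.6052
t_3: node(3,0) S=69.8385 payoff=55.4615 vs cont=53.5784 → 55.4615 [stop]  node(3,1) S=95.3543 payoff=29.9457 vs cont=28.3510 → 29.9457 [stop]  node(3,2) S=130.1925 payoff=0.0000 vs cont=6.9769 → 6.9769 [wait]  node(3,3) S=177.7590 payoff=0.0000 vs cont=0.0000 → 0.0000 [wait]  ⇒ S*(3)=95.3543
t_2: node(2,0) S=81.6052 payoff=43.6948 vs cont=41.8117 → 43.6948 [stop]  node(2,1) S=111.4200 payoff=13.8800 vs cont=17.9587 → 17.9587 [wait]  node(2,2) S=152.1279 payoff=0.0000 vs cont=3.3676 → 3.3676 [wait]  ⇒ S*(2)=81.6052
t_1: node(1,0) S=95.3543 payoff=29.9457 vs cont=30.1112 → 30.1112 [wait]  node(1,1) S=130.1925 payoff=0.0000 vs cont=10.3599 → 10.3599 [wait]  ⇒ S*(1)=-
t_0: node(0,0) S=111.4200 payoff=13.8800 vs cont=19.7379 → 19.7379 [wait]  ⇒ S*(0)=-

price = 19.7379
boundary = - - 81.6052 95.3543 81.6052
tree:
19.7379
30.1112 10.3599
43.6948 17.9587 3.3676
55.4615 29.9457 6.9769 0.0000
65.5315 43.6948 14.4543 0.0000 0.0000
74.1496 55.4615 29.9457 0.0000 0.0000 0.0000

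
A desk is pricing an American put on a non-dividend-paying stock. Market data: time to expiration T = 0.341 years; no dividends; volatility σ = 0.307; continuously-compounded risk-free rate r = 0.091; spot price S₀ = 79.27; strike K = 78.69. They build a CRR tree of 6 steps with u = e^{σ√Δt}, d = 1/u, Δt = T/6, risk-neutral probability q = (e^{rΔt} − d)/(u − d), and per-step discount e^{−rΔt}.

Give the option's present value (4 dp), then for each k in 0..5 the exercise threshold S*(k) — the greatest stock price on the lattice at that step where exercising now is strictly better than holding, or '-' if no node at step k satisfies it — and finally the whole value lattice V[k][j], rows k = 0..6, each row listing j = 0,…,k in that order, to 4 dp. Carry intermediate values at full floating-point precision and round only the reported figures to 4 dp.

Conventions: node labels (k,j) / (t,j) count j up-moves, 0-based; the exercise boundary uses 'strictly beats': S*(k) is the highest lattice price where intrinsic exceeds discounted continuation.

Δt=0.05683  u=1.07593  d=0.92943  q=0.51710  discount=0.99484
step 6 (expiry): payoffs max(K−S,0) = 27.5927 19.5382 10.2140 0.0000 0.0000 0.0000 0.0000
step 5: (k=5,j=0): S=54.9773, K−S=23.7127, hold=23.3068 ⇒ V=23.7127 exercise | (k=5,j=1): S=63.6434, K−S=15.0466, hold=14.6407 ⇒ V=15.0466 exercise | (k=5,j=2): S=73.6756, K−S=5.0144, hold=4.9068 ⇒ V=5.0144 exercise | (k=5,j=3): S=85.2892, K−S=0.0000, hold=0.0000 ⇒ V=0.0000 continue | (k=5,j=4): S=98.7334, K−S=0.0000, hold=0.0000 ⇒ V=0.0000 continue | (k=5,j=5): S=114.2969, K−S=0.0000, hold=0.0000 ⇒ V=0.0000 continue  boundary S*=73.6756
step 4: (k=4,j=0): S=59.1518, K−S=19.5382, hold=19.1322 ⇒ V=19.5382 exercise | (k=4,j=1): S=68.4760, K−S=10.2140, hold=9.8081 ⇒ V=10.2140 exercise | (k=4,j=2): S=79.2700, K−S=0.0000, hold=2.4089 ⇒ V=2.4089 continue | (k=4,j=3): S=91.7654, K−S=0.0000, hold=0.0000 ⇒ V=0.0000 continue | (k=4,j=4): S=106.2306, K−S=0.0000, hold=0.0000 ⇒ V=0.0000 continue  boundary S*=68.4760
step 3: (k=3,j=0): S=63.6434, K−S=15.0466, hold=14.6407 ⇒ V=15.0466 exercise | (k=3,j=1): S=73.6756, K−S=5.0144, hold=6.1461 ⇒ V=6.1461 continue | (k=3,j=2): S=85.2892, K−S=0.0000, hold=1.1573 ⇒ V=1.1573 continue | (k=3,j=3): S=98.7334, K−S=0.0000, hold=0.0000 ⇒ V=0.0000 continue  boundary S*=63.6434
step 2: (k=2,j=0): S=68.4760, K−S=10.2140, hold=10.3902 ⇒ V=10.3902 continue | (k=2,j=1): S=79.2700, K−S=0.0000, hold=3.5480 ⇒ V=3.5480 continue | (k=2,j=2): S=91.7654, K−S=0.0000, hold=0.5560 ⇒ V=0.5560 continue  boundary S*=-
step 1: (k=1,j=0): S=73.6756, K−S=5.0144, hold=6.8167 ⇒ V=6.8167 continue | (k=1,j=1): S=85.2892, K−S=0.0000, hold=1.9905 ⇒ V=1.9905 continue  boundary S*=-
step 0: (k=0,j=0): S=79.2700, K−S=0.0000, hold=4.2988 ⇒ V=4.2988 continue  boundary S*=-

price = 4.2988
boundary = - - - 63.6434 68.4760 73.6756
tree:
4.2988
6.8167 1.9905
10.3902 3.5480 0.5560
15.0466 6.1461 1.1573 0.0000
19.5382 10.2140 2.4089 0.0000 0.0000
23.7127 15.0466 5.0144 0.0000 0.0000 0.0000
27.5927 19.5382 10.2140 0.0000 0.0000 0.0000 0.0000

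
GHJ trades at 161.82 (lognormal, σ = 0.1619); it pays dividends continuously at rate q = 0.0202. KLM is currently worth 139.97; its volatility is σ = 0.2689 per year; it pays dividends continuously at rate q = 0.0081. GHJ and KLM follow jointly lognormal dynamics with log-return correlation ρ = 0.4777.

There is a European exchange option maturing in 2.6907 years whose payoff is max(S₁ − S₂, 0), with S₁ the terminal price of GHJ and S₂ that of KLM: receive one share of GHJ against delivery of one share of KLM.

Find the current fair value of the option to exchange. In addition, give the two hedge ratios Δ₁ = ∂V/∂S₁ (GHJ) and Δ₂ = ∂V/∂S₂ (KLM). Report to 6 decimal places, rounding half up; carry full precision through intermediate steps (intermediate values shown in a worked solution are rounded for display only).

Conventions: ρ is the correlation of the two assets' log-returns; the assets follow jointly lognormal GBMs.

σ_eff = √(σ₁² + σ₂² − 2ρσ₁σ₂) = √(0.1619² + 0.2689² − 2·0.4777·0.1619·0.2689) = 0.238591
d₁ = (ln(S₁/S₂) + (q₂ − q₁ + σ_eff²/2)T) / (σ_eff√T) = (ln(161.82/139.97) + (0.0081 − 0.0202 + 0.028463)·2.6907) / 0.391369 = 0.483135
d₂ = d₁ − σ_eff√T = 0.483135 − 0.391369 = 0.091766
N(d₁) = 0.685500,  N(d₂) = 0.536558
V = S₁·e^{−q₁T}·N(d₁) − S₂·e^{−q₂T}·N(d₂) = 105.059360 − 73.482890 = 31.576471
Key observation: the rate r is irrelevant here: denominating values in KLM turns the exchange into a ratio option on S₁/S₂, and discounting at r drops out.
Δ₁ = e^{−q₁T}·N(d₁) = 0.649236;  Δ₂ = −e^{−q₂T}·N(d₂) = -0.524990

exchange price = 31.576471
Δ1 = 0.649236
Δ2 = -0.524990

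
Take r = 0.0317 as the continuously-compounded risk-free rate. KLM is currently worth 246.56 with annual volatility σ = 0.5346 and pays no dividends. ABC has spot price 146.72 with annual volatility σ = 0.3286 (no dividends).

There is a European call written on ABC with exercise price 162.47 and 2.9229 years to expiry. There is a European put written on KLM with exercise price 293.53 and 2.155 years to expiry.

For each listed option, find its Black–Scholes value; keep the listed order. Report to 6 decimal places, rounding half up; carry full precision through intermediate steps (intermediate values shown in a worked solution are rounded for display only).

price(ABC call K=162.47) = 31.925729
price(KLM put K=293.53) = 93.949712

[ABC call K=162.47]
σ√T = 0.3286·√2.9229 = 0.561791
d₁ = (ln(S/K) + (r+σ²/2)T) / (σ√T) = (ln(146.72/162.47) + (0.0317+0.3286²/2)·2.9229) / 0.561791 = (-0.101967 + 0.250460) / 0.561791 = 0.264321
d₂ = d₁ − σ√T = 0.264321 − 0.561791 = -0.297470
e^{−rT} = 0.911507
N(d₁) = 0.604234,  N(d₂) = 0.383054
price = S·N(d₁) − K·e^{−rT}·N(d₂) = 88.653158 − 56.727429 = 31.925729
[KLM put K=293.53]
σ√T = 0.5346·√2.155 = 0.784788
d₁ = (ln(S/K) + (r+σ²/2)T) / (σ√T) = (ln(246.56/293.53) + (0.0317+0.5346²/2)·2.155) / 0.784788 = (-0.174374 + 0.376260) / 0.784788 = 0.257248
d₂ = d₁ − σ√T = 0.257248 − 0.784788 = -0.527540
e^{−rT} = 0.933968
N(−d₁) = 0.398494,  N(−d₂) = 0.701091
price = K·e^{−rT}·N(−d₂) − S·N(−d₁) = 192.202285 − 98.252573 = 93.949712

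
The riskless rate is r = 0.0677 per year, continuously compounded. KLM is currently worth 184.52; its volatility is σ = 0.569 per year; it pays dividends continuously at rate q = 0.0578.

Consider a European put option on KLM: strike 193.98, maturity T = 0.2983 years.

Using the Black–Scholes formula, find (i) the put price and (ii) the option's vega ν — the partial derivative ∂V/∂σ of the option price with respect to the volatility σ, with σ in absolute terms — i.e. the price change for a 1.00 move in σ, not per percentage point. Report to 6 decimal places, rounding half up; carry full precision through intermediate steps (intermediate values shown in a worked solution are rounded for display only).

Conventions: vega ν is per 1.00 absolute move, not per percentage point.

σ√T = 0.569·√0.2983 = 0.310770
d₁ = (ln(S/K) + (r−q+σ²/2)T) / (σ√T) = (ln(184.52/193.98) + (0.0677−0.0578+0.569²/2)·0.2983) / 0.310770 = (-0.049997 + 0.051242) / 0.310770 = 0.004006
d₂ = d₁ − σ√T = 0.004006 − 0.310770 = -0.306764
e^{−rT} = 0.980008
e^{−qT} = 0.982906
N(−d₁) = 0.498402,  N(−d₂) = 0.620488
Put price V = K·e^{−rT}·N(−d₂) − S·e^{−qT}·N(−d₁) = 117.956026 − 90.393066 = 27.562960
φ(d₁) = (1/√(2π))·e^{−d₁²/2} = 0.398939
ν = S·e^{−qT}·φ(d₁)·√T = 39.517427

price = 27.562960
ν = 39.517427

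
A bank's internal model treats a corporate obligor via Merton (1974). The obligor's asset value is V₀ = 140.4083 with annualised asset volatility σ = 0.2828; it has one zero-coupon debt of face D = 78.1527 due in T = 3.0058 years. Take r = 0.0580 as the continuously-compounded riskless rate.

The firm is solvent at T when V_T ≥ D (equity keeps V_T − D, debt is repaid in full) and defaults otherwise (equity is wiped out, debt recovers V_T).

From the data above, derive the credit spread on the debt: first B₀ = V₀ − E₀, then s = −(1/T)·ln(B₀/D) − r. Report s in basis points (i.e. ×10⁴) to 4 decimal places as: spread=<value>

Equity is a call on the firm's assets struck at D = 78.1527:
d₁ = [ln(V₀/D) + (r + σ²/2)T] / (σ√T)
   = [ln(140.4083/78.1527) + (0.0580 + 0.5·0.2828²)·3.0058] / (0.2828·√3.0058)
   = [0.585890 + 0.294532] / 0.490297 = 1.795691
d₂ = d₁ − σ√T = 1.795691 − 0.490297 = 1.305393
N(d₁) = 0.963728,  N(d₂) = 0.904121,  e^(−rT) = 0.840014
E₀ = V₀·N(d₁) − D·e^(−rT)·N(d₂)
   = 140.4083·0.963728 − 78.1527·0.840014·0.904121 = 75.960473
B₀ = V₀ − E₀ = 140.4083 − 75.960473 = 64.447827
spread = −(1/T)·ln(B₀/D) − r = −(1/3.0058)·ln(64.447827/78.1527) − 0.0580 = 0.00614552
in basis points: 0.00614552 × 10⁴ = 61.4552 bp

spread=61.4552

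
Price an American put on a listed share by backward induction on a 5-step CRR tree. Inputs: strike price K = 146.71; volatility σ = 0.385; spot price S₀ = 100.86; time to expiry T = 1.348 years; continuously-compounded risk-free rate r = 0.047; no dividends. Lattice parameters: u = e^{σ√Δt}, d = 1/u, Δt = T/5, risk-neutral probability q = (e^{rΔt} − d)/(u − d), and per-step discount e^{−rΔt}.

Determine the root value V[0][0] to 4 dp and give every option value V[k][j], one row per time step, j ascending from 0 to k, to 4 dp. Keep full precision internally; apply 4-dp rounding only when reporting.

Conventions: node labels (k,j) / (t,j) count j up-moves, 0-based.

price = 48.2163
tree:
48.2163
64.1249 32.3869
79.0885 46.6929 17.8616
91.3409 64.1249 29.1850 6.1590
101.3732 79.0885 45.8500 12.0386 0.0000
109.5878 91.3409 64.1249 23.5312 0.0000 0.0000

params: Δt=0.26960 u=1.22129 d=0.81881 q=0.48187 e^(-rΔt)=0.98741
t_5 payoffs: 109.5878 91.3409 64.1249 23.5312 0.0000 0.0000
k=4: node(4,0) S=45.3368 payoff=101.3732 vs cont=99.5259 → 101.3732 [stop]  node(4,1) S=67.6215 payoff=79.0885 vs cont=77.2412 → 79.0885 [stop]  node(4,2) S=100.8600 payoff=45.8500 vs cont=44.0027 → 45.8500 [stop]  node(4,3) S=150.4364 payoff=0.0000 vs cont=12.0386 → 12.0386 [wait]  node(4,4) S=224.3815 payoff=0.0000 vs cont=0.0000 → 0.0000 [wait]
k=3: node(3,0) S=55.3691 payoff=91.3409 vs cont=89.4936 → 91.3409 [stop]  node(3,1) S=82.5851 payoff=64.1249 vs cont=62.2776 → 64.1249 [stop]  node(3,2) S=123.1788 payoff=23.5312 vs cont=29.1850 → 29.1850 [wait]  node(3,3) S=183.7258 payoff=0.0000 vs cont=6.1590 → 6.1590 [wait]
k=2: node(2,0) S=67.6215 payoff=79.0885 vs cont=77.2412 → 79.0885 [stop]  node(2,1) S=100.8600 payoff=45.8500 vs cont=46.6929 → 46.6929 [wait]  node(2,2) S=150.4364 payoff=0.0000 vs cont=17.8616 → 17.8616 [wait]
k=1: node(1,0) S=82.5851 payoff=64.1249 vs cont=62.6786 → 64.1249 [stop]  node(1,1) S=123.1788 payoff=23.5312 vs cont=32.3869 → 32.3869 [wait]
k=0: node(0,0) S=100.8600 payoff=45.8500 vs cont=48.2163 → 48.2163 [wait]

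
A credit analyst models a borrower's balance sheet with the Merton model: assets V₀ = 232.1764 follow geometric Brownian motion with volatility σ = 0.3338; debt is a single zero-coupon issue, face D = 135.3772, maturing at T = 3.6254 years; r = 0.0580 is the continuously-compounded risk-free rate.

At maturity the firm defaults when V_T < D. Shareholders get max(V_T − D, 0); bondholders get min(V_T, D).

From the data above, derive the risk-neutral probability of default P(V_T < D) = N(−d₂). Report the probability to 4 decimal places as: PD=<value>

PD=0.1944

Work the structural quantities from V₀ = 232.1764 against face 135.3772:
d₁ = [ln(V₀/D) + (r + σ²/2)T] / (σ√T)
   = [ln(232.1764/135.3772) + (0.0580 + 0.5·0.3338²)·3.6254] / (0.3338·√3.6254)
   = [0.539432 + 0.412249] / 0.635571 = 1.497363
d₂ = d₁ − σ√T = 1.497363 − 0.635571 = 0.861792
risk-neutral PD = N(−d₂) = N(-0.861792) = 0.194401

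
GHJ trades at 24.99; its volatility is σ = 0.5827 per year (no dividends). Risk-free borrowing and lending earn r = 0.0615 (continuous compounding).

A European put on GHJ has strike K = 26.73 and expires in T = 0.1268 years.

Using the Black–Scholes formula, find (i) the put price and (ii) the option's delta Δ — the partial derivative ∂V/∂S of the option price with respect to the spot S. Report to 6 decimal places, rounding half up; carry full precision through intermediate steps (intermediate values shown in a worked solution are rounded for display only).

σ√T = 0.5827·√0.1268 = 0.207494
d₁ = (ln(S/K) + (r+σ²/2)T) / (σ√T) = (ln(24.99/26.73) + (0.0615+0.5827²/2)·0.1268) / 0.207494 = (-0.067311 + 0.029325) / 0.207494 = -0.183070
d₂ = d₁ − σ√T = -0.183070 − 0.207494 = -0.390563
e^{−rT} = 0.992232
N(−d₁) = 0.572628,  N(−d₂) = 0.651940
Put price V = K·e^{−rT}·N(−d₂) − S·N(−d₁) = 17.290990 − 14.309982 = 2.981007
Δ = −N(−d₁) = -0.572628

price = 2.981007
Δ = -0.572628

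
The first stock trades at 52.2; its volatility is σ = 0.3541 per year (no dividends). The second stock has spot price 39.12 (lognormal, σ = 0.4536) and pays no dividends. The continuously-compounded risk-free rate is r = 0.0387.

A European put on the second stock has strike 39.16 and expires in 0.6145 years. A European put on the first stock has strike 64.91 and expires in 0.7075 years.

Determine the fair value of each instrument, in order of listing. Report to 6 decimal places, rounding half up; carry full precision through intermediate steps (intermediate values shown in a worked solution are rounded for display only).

[the second stock put K=39.16]
σ√T = 0.4536·√0.6145 = 0.355577
d₁ = (ln(S/K) + (r+σ²/2)T) / (σ√T) = (ln(39.12/39.16) + (0.0387+0.4536²/2)·0.6145) / 0.355577 = (-0.001022 + 0.086999) / 0.355577 = 0.241795
d₂ = d₁ − σ√T = 0.241795 − 0.355577 = -0.113782
e^{−rT} = 0.976499
N(−d₁) = 0.404470,  N(−d₂) = 0.545295
price = K·e^{−rT}·N(−d₂) − S·N(−d₁) = 20.851920 − 15.822848 = 5.029071
[the first stock put K=64.91]
σ√T = 0.3541·√0.7075 = 0.297844
d₁ = (ln(S/K) + (r+σ²/2)T) / (σ√T) = (ln(52.2/64.91) + (0.0387+0.3541²/2)·0.7075) / 0.297844 = (-0.217919 + 0.071736) / 0.297844 = -0.490805
d₂ = d₁ − σ√T = -0.490805 − 0.297844 = -0.788649
e^{−rT} = 0.972991
N(−d₁) = 0.688218,  N(−d₂) = 0.784841
price = K·e^{−rT}·N(−d₂) − S·N(−d₁) = 49.568118 − 35.924966 = 13.643151

price(the second stock put K=39.16) = 5.029071
price(the first stock put K=64.91) = 13.643151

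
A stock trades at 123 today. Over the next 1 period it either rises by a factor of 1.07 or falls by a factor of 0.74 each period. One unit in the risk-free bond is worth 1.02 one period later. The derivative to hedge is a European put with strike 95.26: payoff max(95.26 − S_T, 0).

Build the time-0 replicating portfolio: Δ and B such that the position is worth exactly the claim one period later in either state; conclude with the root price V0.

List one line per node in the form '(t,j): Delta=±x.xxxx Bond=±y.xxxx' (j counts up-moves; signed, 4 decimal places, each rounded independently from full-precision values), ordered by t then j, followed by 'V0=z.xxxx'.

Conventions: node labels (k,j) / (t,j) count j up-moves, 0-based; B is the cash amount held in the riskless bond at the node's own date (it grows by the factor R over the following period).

(0,0): Delta=-0.1045 Bond=13.4783
V0=0.6298

Since d<R<u, set p* = (R−d)/(u−d) = 0.8485; price each node as the discounted p*-expectation of its children.
At maturity the claim pays: V(1,0)=4.2400, V(1,1)=0.0000
  t=0,j=0: stock 123.0000 → up 131.6100 (V=0.0000), down 91.0200 (V=4.2400). Price 0.6298; hedge Δ=-0.1045, bond B=13.4783.
Verification: the root portfolio costs Δ(0,0)·S0 + B(0,0) = 0.6298, matching V0.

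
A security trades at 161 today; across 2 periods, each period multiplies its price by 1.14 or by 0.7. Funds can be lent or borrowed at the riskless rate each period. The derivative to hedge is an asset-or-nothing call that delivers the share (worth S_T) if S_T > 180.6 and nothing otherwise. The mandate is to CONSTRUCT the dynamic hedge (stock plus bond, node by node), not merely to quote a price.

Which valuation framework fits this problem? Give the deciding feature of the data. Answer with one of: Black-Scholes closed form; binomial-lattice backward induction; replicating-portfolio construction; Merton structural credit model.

Key observation: the mandate to exhibit the hedge at every date and state singles out the replicating-portfolio construction on the 2-period tree with factors 1.14 and 0.7 from 161.

framework: replicating-portfolio construction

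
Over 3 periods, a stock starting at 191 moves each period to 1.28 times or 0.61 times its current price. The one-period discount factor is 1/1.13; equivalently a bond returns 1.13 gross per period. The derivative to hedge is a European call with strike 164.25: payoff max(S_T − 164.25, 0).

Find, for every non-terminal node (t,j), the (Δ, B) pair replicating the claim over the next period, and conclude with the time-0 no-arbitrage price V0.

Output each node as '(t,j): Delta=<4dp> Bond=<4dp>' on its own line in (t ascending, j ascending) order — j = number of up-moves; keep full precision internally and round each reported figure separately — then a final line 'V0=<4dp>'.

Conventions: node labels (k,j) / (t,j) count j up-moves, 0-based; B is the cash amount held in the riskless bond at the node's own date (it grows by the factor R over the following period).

(0,0): Delta=0.8296 Bond=-74.4104
(1,0): Delta=0.2344 Bond=-14.7421
(1,1): Delta=0.9114 Bond=-104.0862
(2,0): Delta=0.0000 Bond=0.0000
(2,1): Delta=0.2666 Bond=-21.4640
(2,2): Delta=1.0000 Bond=-145.3540
V0=84.0336

The replicating-portfolio and risk-neutral prices coincide; use p* = (1.13−0.61)/(1.28−0.61) = 0.7761 for the latter.
At maturity the claim pays: V(3,0)=0.0000, V(3,1)=0.0000, V(3,2)=26.6400, V(3,3)=236.3060
  t=2,j=0: stock 71.0711 → up 90.9710 (V=0.0000), down 43.3534 (V=0.0000). Price 0.0000; hedge Δ=0.0000, bond B=0.0000.
  t=2,j=1: stock 149.1328 → up 190.8900 (V=26.6400), down 90.9710 (V=0.0000). Price 18.2972; hedge Δ=0.2666, bond B=-21.4640.
  t=2,j=2: stock 312.9344 → up 400.5560 (V=236.3060), down 190.8900 (V=26.6400). Price 167.5804; hedge Δ=1.0000, bond B=-145.3540.
  t=1,j=0: stock 116.5100 → up 149.1328 (V=18.2972), down 71.0711 (V=0.0000). Price 12.5671; hedge Δ=0.2344, bond B=-14.7421.
  t=1,j=1: stock 244.4800 → up 312.9344 (V=167.5804), down 149.1328 (V=18.2972). Price 118.7246; hedge Δ=0.9114, bond B=-104.0862.
  t=0,j=0: stock 191.0000 → up 244.4800 (V=118.7246), down 116.5100 (V=12.5671). Price 84.0336; hedge Δ=0.8296, bond B=-74.4104.
Sanity check at the root: Δ(0,0)·S0 + B(0,0) reproduces V0 = 84.0336.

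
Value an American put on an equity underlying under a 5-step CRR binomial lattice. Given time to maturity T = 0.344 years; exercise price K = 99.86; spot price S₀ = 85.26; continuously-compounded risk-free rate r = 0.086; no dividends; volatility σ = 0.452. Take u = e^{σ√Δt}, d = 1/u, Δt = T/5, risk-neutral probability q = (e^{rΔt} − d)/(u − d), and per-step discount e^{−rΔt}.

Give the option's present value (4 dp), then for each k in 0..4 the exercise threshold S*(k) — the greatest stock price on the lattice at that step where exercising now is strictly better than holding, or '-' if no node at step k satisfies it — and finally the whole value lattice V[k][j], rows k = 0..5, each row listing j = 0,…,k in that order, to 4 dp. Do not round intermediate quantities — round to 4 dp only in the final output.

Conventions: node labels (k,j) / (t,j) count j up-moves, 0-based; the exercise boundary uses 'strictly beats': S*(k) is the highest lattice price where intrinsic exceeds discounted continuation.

price = 17.3231
boundary = - - 67.2615 75.7279 85.2600
tree:
17.3231
24.3227 10.4000
32.5985 16.1834 4.6330
40.1183 24.1321 8.2798 0.9735
46.7974 32.5985 14.6000 1.9405 0.0000
52.7298 40.1183 24.1321 3.8681 0.0000 0.0000

Δt=0.06880, u=1.12587, d=0.88820, q=0.49536, disc=e^(-rΔt)=0.99410
k=5 terminal: V=max(K-S,0) → 52.7298 40.1183 24.1321 3.8681 0.0000 0.0000
k=4: j=0 S=53.0626 intr=46.7974 cont=46.2083 V=46.7974[EX]; j=1 S=67.2615 intr=32.5985 cont=32.0094 V=32.5985[EX]; j=2 S=85.2600 intr=14.6000 cont=14.0109 V=14.6000[EX]; j=3 S=108.0747 intr=0.0000 cont=1.9405 V=1.9405[hold]; j=4 S=136.9943 intr=0.0000 cont=0.0000 V=0.0000[hold]  S*(4)=85.2600
k=3: j=0 S=59.7417 intr=40.1183 cont=39.5292 V=40.1183[EX]; j=1 S=75.7279 intr=24.1321 cont=23.5430 V=24.1321[EX]; j=2 S=95.9919 intr=3.8681 cont=8.2798 V=8.2798[hold]; j=3 S=121.6783 intr=0.0000 cont=0.9735 V=0.9735[hold]  S*(3)=75.7279
k=2: j=0 S=67.2615 intr=32.5985 cont=32.0094 V=32.5985[EX]; j=1 S=85.2600 intr=14.6000 cont=16.1834 V=16.1834[hold]; j=2 S=108.0747 intr=0.0000 cont=4.6330 V=4.6330[hold]  S*(2)=67.2615
k=1: j=0 S=75.7279 intr=24.1321 cont=24.3227 V=24.3227[hold]; j=1 S=95.9919 intr=3.8681 cont=10.4000 V=10.4000[hold]  S*(1)=-
k=0: j=0 S=85.2600 intr=14.6000 cont=17.3231 V=17.3231[hold]  S*(0)=-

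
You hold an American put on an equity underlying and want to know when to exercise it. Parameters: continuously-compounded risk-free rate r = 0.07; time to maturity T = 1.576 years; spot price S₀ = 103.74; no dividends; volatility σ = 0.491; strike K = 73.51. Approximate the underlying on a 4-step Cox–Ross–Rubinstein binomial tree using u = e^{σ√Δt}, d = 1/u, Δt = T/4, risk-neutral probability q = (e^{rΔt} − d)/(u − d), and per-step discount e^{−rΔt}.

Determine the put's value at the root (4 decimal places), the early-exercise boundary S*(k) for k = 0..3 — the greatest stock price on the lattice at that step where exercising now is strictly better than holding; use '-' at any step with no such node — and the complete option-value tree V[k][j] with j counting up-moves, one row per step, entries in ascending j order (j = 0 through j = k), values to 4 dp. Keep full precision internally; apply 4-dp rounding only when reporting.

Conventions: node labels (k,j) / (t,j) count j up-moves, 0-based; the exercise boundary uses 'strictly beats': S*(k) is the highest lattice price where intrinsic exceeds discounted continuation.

price = 7.7908
boundary = - - - 41.1529
tree:
7.7908
12.9263 2.4231
20.8630 4.6840 0.0000
32.3571 9.0543 0.0000 0.0000
43.2721 17.5021 0.0000 0.0000 0.0000

params: Δt=0.39400 u=1.36097 d=0.73477 q=0.46821 e^(-rΔt)=0.97280
t_4 payoffs: 43.2721 17.5021 0.0000 0.0000 0.0000
t_3: node(3,0) S=41.1529 payoff=32.3571 vs cont=30.3574 → 32.3571 [stop]  node(3,1) S=76.2250 payoff=0.0000 vs cont=9.0543 → 9.0543 [wait]  node(3,2) S=141.1871 payoff=0.0000 vs cont=0.0000 → 0.0000 [wait]  node(3,3) S=261.5123 payoff=0.0000 vs cont=0.0000 → 0.0000 [wait]  ⇒ S*(3)=41.1529
t_2: node(2,0) S=56.0079 payoff=17.5021 vs cont=20.8630 → 20.8630 [wait]  node(2,1) S=103.7400 payoff=0.0000 vs cont=4.6840 → 4.6840 [wait]  node(2,2) S=192.1514 payoff=0.0000 vs cont=0.0000 → 0.0000 [wait]  ⇒ S*(2)=-
t_1: node(1,0) S=76.2250 payoff=0.0000 vs cont=12.9263 → 12.9263 [wait]  node(1,1) S=141.1871 payoff=0.0000 vs cont=2.4231 → 2.4231 [wait]  ⇒ S*(1)=-
t_0: node(0,0) S=103.7400 payoff=0.0000 vs cont=7.7908 → 7.7908 [wait]  ⇒ S*(0)=-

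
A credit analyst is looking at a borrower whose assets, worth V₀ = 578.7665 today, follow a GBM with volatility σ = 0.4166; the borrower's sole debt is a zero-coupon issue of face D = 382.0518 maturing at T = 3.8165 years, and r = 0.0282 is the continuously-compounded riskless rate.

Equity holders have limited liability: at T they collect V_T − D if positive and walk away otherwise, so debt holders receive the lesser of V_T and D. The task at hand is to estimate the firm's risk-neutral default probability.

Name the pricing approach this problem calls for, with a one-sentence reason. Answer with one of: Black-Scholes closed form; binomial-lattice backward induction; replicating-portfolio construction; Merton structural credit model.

framework: Merton structural credit model

Key observation: assets follow a GBM and default happens iff V_T < 382.0518; valuing claims on that split (equity as a call, risky debt as the residual) is the structural model's definition.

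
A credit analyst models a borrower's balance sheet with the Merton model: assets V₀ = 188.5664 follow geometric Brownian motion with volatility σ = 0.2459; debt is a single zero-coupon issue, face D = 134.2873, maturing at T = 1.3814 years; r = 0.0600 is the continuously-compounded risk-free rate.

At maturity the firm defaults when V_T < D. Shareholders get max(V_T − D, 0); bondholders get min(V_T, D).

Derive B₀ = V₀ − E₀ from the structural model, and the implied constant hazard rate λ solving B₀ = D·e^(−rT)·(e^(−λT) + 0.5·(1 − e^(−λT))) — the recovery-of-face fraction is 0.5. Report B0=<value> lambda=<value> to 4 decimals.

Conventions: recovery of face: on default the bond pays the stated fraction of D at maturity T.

With assets at 188.5664 and a single debt payment of 134.2873 at 1.3814 years:
d₁ = [ln(V₀/D) + (r + σ²/2)T] / (σ√T)
   = [ln(188.5664/134.2873) + (0.0600 + 0.5·0.2459²)·1.3814] / (0.2459·√1.3814)
   = [0.339469 + 0.124648] / 0.289014 = 1.605866
d₂ = d₁ − σ√T = 1.605866 − 0.289014 = 1.316852
N(d₁) = 0.945848,  N(d₂) = 0.906056,  e^(−rT) = 0.920458
E₀ = V₀·N(d₁) − D·e^(−rT)·N(d₂)
   = 188.5664·0.945848 − 134.2873·0.920458·0.906056 = 66.361435
B₀ = V₀ − E₀ = 188.5664 − 66.361435 = 122.204965
e^(−λT) = (B₀·e^(rT)/D − 0.5)/(1 − 0.5) = (122.2050·1.086416/134.2873 − 0.5)/0.5 = 0.97733427
λ = −ln(0.97733427)/1.3814 = 0.016597

B0=122.2050 lambda=0.0166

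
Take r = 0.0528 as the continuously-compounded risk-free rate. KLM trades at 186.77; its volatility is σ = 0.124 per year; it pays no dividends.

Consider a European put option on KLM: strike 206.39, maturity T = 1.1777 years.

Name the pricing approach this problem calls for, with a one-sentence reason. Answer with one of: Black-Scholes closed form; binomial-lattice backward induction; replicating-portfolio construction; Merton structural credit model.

Key observation: a European claim on KLM (strike 206.39) — a lognormal (GBM) underlying with constant rate and volatility — has an exact closed-form value; no lattice or capital structure is involved.

framework: Black-Scholes closed form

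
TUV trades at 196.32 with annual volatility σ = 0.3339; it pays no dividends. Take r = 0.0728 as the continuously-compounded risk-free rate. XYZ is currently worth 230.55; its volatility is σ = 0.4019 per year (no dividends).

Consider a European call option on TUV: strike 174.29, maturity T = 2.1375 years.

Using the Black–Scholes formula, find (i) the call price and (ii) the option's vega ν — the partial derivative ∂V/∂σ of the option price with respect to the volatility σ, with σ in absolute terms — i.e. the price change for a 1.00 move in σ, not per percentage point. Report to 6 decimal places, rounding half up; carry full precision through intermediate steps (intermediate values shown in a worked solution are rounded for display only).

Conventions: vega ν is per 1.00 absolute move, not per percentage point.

σ√T = 0.3339·√2.1375 = 0.488168
d₁ = (ln(S/K) + (r+σ²/2)T) / (σ√T) = (ln(196.32/174.29) + (0.0728+0.3339²/2)·2.1375) / 0.488168 = (0.119025 + 0.274764) / 0.488168 = 0.806668
d₂ = d₁ − σ√T = 0.806668 − 0.488168 = 0.318499
e^{−rT} = 0.855893
N(d₁) = 0.790071,  N(d₂) = 0.624947
Call price V = S·N(d₁) − K·e^{−rT}·N(d₂) = 155.106741 − 93.225572 = 61.881168
φ(d₁) = (1/√(2π))·e^{−d₁²/2} = 0.288144
ν = S·φ(d₁)·√T = 82.704131

price = 61.881168
ν = 82.704131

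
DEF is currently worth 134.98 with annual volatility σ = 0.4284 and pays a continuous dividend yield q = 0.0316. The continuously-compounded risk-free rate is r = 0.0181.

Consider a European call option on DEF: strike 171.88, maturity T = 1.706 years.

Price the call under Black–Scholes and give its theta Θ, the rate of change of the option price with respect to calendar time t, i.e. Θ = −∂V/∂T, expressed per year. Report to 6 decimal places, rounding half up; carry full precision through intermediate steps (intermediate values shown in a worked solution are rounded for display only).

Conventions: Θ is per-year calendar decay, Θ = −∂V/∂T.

σ√T = 0.4284·√1.706 = 0.559550
d₁ = (ln(S/K) + (r−q+σ²/2)T) / (σ√T) = (ln(134.98/171.88) + (0.0181−0.0316+0.4284²/2)·1.706) / 0.559550 = (-0.241670 + 0.133517) / 0.559550 = -0.193285
d₂ = d₁ − σ√T = -0.193285 − 0.559550 = -0.752835
e^{−rT} = 0.969593
e^{−qT} = 0.947518
N(d₁) = 0.423368,  N(d₂) = 0.225774
Call price V = S·e^{−qT}·N(d₁) − K·e^{−rT}·N(d₂) = 54.147024 − 37.626142 = 16.520882
φ(d₁) = (1/√(2π))·e^{−d₁²/2} = 0.391559
Θ = −S·e^{−qT}·φ(d₁)·σ/(2√T) + q·S·e^{−qT}·N(d₁) − r·K·e^{−rT}·N(d₂) = −8.212670 + 1.711046 − 0.681033 = -7.182657

price = 16.520882
Θ = -7.182657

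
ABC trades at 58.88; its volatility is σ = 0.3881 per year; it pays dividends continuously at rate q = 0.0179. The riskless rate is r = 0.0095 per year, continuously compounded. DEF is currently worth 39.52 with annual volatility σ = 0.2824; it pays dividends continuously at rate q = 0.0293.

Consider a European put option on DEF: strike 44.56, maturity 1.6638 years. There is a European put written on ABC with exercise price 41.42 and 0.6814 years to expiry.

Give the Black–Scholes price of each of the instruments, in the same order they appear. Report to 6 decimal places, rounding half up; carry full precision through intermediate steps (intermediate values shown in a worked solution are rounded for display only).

price(DEF put K=44.56) = 9.505018
price(ABC put K=41.42) = 1.109322

[DEF put K=44.56]
σ√T = 0.2824·√1.6638 = 0.364263
d₁ = (ln(S/K) + (r−q+σ²/2)T) / (σ√T) = (ln(39.52/44.56) + (0.0095−0.0293+0.2824²/2)·1.6638) / 0.364263 = (-0.120030 + 0.033401) / 0.364263 = -0.237820
d₂ = d₁ − σ√T = -0.237820 − 0.364263 = -0.602083
e^{−rT} = 0.984318
e^{−qT} = 0.952420
N(−d₁) = 0.593990,  N(−d₂) = 0.726441
price = K·e^{−rT}·N(−d₂) − S·e^{−qT}·N(−d₁) = 31.862572 − 22.357555 = 9.505018
[ABC put K=41.42]
σ√T = 0.3881·√0.6814 = 0.320365
d₁ = (ln(S/K) + (r−q+σ²/2)T) / (σ√T) = (ln(58.88/41.42) + (0.0095−0.0179+0.3881²/2)·0.6814) / 0.320365 = (0.351738 + 0.045593) / 0.320365 = 1.240245
d₂ = d₁ − σ√T = 1.240245 − 0.320365 = 0.919880
e^{−rT} = 0.993548
e^{−qT} = 0.987877
N(−d₁) = 0.107442,  N(−d₂) = 0.178818
price = K·e^{−rT}·N(−d₂) − S·e^{−qT}·N(−d₁) = 7.358841 − 6.249520 = 1.109322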